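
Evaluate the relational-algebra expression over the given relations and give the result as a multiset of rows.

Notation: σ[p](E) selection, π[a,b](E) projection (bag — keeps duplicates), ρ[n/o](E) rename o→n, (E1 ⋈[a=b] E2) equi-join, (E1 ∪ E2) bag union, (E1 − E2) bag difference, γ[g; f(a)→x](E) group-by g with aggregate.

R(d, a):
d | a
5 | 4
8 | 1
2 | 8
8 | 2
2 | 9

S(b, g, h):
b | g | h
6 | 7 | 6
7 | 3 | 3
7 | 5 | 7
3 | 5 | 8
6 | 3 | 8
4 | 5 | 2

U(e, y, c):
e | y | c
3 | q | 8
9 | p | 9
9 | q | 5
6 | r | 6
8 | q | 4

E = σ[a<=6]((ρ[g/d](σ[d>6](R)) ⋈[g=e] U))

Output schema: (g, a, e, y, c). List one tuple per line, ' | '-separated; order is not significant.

Stepwise |·|:
  R → 5
  σ[d>6](R) → 2
  ρ[g/d](σ[d>6](R)) → 2
  U → 5
  (ρ[g/d](σ[d>6](R)) ⋈[g=e] U) → 2
  σ[a<=6]((ρ[g/d](σ[d>6](R)) ⋈[g=e] U)) → 2

== RESULT ==
g | a | e | y | c
8 | 1 | 8 | q | 4
8 | 2 | 8 | q | 4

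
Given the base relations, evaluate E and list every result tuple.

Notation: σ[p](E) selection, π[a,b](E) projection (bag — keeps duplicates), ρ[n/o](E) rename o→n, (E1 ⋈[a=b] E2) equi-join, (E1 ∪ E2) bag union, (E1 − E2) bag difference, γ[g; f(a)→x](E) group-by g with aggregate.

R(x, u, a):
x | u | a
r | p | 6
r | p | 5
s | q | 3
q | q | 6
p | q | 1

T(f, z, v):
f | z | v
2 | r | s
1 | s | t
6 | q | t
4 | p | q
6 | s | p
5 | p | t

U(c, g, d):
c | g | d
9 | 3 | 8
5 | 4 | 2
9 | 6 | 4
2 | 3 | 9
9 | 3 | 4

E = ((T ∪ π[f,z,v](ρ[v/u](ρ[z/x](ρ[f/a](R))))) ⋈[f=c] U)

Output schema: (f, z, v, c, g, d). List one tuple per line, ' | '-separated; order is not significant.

Per-node cardinality:
  T → 6
  R → 5
  ρ[f/a](R) → 5
  ρ[z/x](ρ[f/a](R)) → 5
  ρ[v/u](ρ[z/x](ρ[f/a](R))) → 5
  π[f,z,v](ρ[v/u](ρ[z/x](ρ[f/a](R)))) → 5
  (T ∪ π[f,z,v](ρ[v/u](ρ[z/x](ρ[f/a](R))))) → 11
  U → 5
  ((T ∪ π[f,z,v](ρ[v/u](ρ[z/x](ρ[f/a](R))))) ⋈[f=c] U) → 3

== RESULT ==
f | z | v | c | g | d
2 | r | s | 2 | 3 | 9
5 | p | t | 5 | 4 | 2
5 | r | p | 5 | 4 | 2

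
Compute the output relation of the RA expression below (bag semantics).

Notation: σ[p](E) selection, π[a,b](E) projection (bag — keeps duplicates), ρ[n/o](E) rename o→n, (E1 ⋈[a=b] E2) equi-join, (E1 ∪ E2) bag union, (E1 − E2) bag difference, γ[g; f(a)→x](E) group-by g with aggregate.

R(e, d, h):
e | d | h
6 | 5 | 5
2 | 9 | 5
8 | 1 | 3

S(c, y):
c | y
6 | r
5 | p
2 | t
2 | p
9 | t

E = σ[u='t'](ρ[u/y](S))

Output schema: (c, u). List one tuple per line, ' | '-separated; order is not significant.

Row counts bottom-up:
  S → 5
  ρ[u/y](S) → 5
  σ[u='t'](ρ[u/y](S)) → 2

== RESULT ==
c | u
2 | t
9 | t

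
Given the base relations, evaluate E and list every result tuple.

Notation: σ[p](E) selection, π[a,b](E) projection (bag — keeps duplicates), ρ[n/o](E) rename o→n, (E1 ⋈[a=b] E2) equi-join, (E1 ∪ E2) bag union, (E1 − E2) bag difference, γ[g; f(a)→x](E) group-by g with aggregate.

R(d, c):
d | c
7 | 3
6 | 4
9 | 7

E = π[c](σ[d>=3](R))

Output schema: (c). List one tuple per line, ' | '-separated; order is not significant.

Per-node cardinality:
  R → 3
  σ[d>=3](R) → 3
  π[c](σ[d>=3](R)) → 3

== RESULT ==
c
3
4
7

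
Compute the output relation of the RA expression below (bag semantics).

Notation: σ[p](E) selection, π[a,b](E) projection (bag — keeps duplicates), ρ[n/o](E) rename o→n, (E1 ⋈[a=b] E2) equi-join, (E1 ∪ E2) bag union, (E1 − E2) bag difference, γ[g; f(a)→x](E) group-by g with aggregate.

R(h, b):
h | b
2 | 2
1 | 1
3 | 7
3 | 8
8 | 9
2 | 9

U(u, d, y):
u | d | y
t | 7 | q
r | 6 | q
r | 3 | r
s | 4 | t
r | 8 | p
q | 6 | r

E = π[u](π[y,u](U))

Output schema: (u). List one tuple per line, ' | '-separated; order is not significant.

Subexpression sizes:
  U → 6
  π[y,u](U) → 6
  π[u](π[y,u](U)) → 6

== RESULT ==
u
q
r
r
r
s
t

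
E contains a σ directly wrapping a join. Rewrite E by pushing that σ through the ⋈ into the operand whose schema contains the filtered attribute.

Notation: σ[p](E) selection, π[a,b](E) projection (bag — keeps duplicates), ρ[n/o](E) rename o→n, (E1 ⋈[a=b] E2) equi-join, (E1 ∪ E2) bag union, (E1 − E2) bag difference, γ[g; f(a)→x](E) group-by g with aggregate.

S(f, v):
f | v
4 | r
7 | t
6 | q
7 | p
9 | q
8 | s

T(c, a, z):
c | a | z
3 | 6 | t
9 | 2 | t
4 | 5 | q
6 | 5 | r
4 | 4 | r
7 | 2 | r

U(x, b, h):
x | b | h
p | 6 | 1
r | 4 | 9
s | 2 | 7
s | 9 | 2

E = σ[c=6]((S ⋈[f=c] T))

σ filters on c, owned by the right side.
E' = (S ⋈[f=c] σ[c=6](T))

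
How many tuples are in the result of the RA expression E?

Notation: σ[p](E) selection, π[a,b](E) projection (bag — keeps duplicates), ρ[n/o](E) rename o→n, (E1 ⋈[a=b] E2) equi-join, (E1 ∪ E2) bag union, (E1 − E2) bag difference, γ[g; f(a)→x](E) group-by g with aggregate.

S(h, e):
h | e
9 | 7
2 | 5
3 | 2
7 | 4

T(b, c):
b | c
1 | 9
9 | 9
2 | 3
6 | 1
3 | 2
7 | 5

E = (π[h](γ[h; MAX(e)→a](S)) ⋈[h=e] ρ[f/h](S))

Per-node cardinality:
  S → 4
  γ[h; MAX(e)→a](S) → 4
  π[h](γ[h; MAX(e)→a](S)) → 4
  S → 4
  ρ[f/h](S) → 4
  (π[h](γ[h; MAX(e)→a](S)) ⋈[h=e] ρ[f/h](S)) → 2

|E| = 2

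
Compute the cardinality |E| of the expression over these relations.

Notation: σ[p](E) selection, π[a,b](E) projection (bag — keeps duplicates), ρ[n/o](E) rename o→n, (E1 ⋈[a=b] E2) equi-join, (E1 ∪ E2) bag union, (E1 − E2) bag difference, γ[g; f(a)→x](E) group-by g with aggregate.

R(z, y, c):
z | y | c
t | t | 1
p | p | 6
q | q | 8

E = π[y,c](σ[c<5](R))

Per-node cardinality:
  R → 3
  σ[c<5](R) → 1
  π[y,c](σ[c<5](R)) → 1

|E| = 1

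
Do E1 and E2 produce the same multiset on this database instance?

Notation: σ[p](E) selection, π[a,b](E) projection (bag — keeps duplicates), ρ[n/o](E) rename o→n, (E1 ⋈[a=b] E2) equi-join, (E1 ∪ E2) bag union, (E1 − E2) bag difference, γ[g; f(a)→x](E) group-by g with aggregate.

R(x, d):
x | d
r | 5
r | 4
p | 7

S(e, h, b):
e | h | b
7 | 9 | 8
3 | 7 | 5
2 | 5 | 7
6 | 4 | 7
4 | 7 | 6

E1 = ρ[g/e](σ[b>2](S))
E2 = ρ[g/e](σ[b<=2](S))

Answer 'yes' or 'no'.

E1 subexpression sizes:
  S → 5
  σ[b>2](S) → 5
  ρ[g/e](σ[b>2](S)) → 5
E2 subexpression sizes:
  S → 5
  σ[b<=2](S) → 0
  ρ[g/e](σ[b<=2](S)) → 0

E1 result:
g | h | b
2 | 5 | 7
3 | 7 | 5
4 | 7 | 6
6 | 4 | 7
7 | 9 | 8
E2 result:
g | h | b
(0 rows)
Witness: (2, 5, 7) appears 1× in E1 but 0× in E2.

no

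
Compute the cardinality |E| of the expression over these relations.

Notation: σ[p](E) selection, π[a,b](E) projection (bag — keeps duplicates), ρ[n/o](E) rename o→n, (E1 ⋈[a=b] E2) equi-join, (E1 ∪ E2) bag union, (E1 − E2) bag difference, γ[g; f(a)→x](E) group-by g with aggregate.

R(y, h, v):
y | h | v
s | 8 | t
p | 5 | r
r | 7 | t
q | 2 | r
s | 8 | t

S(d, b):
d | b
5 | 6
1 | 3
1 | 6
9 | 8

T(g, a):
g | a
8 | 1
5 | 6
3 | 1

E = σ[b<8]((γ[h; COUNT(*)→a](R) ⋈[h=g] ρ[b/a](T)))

Per-node cardinality:
  R → 5
  γ[h; COUNT(*)→a](R) → 4
  T → 3
  ρ[b/a](T) → 3
  (γ[h; COUNT(*)→a](R) ⋈[h=g] ρ[b/a](T)) → 2
  σ[b<8]((γ[h; COUNT(*)→a](R) ⋈[h=g] ρ[b/a](T))) → 2

|E| = 2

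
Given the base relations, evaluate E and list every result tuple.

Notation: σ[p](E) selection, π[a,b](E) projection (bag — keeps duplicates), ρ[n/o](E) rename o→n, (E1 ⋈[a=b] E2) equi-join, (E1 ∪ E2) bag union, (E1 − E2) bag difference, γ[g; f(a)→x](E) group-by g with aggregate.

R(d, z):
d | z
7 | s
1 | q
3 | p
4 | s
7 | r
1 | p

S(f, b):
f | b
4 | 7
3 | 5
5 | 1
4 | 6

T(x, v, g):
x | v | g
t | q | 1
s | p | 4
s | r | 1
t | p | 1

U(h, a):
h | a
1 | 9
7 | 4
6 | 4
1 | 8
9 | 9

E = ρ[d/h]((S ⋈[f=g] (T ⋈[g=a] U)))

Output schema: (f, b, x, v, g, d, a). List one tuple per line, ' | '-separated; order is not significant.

Subexpression sizes:
  S → 4
  T → 4
  U → 5
  (T ⋈[g=a] U) → 2
  (S ⋈[f=g] (T ⋈[g=a] U)) → 4
  ρ[d/h]((S ⋈[f=g] (T ⋈[g=a] U))) → 4

== RESULT ==
f | b | x | v | g | d | a
4 | 6 | s | p | 4 | 6 | 4
4 | 6 | s | p | 4 | 7 | 4
4 | 7 | s | p | 4 | 6 | 4
4 | 7 | s | p | 4 | 7 | 4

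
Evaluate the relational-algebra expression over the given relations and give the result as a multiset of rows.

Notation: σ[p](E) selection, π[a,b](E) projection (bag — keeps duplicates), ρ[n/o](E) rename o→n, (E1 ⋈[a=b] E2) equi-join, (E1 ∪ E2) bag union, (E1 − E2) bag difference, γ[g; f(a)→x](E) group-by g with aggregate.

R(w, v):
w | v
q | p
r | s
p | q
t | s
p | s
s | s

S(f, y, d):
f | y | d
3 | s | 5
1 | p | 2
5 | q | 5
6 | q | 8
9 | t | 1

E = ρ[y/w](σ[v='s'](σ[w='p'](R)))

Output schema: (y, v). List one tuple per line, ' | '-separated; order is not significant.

Per-node cardinality:
  R → 6
  σ[w='p'](R) → 2
  σ[v='s'](σ[w='p'](R)) → 1
  ρ[y/w](σ[v='s'](σ[w='p'](R))) → 1

== RESULT ==
y | v
p | s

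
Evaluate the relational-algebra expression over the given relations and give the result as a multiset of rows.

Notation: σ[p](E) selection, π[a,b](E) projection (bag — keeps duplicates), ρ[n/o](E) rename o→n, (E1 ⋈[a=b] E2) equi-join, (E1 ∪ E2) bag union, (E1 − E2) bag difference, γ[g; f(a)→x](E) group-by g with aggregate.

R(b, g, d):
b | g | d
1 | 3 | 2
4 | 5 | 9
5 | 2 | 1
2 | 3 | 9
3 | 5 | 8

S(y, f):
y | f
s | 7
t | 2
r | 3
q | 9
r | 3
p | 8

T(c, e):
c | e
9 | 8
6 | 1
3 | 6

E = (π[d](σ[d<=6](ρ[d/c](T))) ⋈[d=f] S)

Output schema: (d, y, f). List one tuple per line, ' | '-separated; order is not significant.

Row counts bottom-up:
  T → 3
  ρ[d/c](T) → 3
  σ[d<=6](ρ[d/c](T)) → 2
  π[d](σ[d<=6](ρ[d/c](T))) → 2
  S → 6
  (π[d](σ[d<=6](ρ[d/c](T))) ⋈[d=f] S) → 2

== RESULT ==
d | y | f
3 | r | 3
3 | r | 3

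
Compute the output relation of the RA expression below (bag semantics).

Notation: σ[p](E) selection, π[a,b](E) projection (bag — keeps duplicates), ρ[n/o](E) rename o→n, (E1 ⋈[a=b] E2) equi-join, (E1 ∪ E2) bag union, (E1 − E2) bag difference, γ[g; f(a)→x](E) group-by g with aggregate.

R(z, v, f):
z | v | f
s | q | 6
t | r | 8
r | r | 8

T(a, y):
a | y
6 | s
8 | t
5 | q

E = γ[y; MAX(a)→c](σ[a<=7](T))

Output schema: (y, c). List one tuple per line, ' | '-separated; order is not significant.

Stepwise |·|:
  T → 3
  σ[a<=7](T) → 2
  γ[y; MAX(a)→c](σ[a<=7](T)) → 2

== RESULT ==
y | c
q | 5
s | 6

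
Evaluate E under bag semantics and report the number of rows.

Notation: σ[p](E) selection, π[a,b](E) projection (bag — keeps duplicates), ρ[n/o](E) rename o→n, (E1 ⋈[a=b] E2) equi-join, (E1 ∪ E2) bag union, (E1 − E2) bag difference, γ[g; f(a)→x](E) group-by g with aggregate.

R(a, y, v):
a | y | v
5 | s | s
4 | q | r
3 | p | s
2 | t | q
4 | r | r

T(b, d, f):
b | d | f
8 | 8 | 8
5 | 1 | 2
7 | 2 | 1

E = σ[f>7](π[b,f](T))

Stepwise |·|:
  T → 3
  π[b,f](T) → 3
  σ[f>7](π[b,f](T)) → 1

|E| = 1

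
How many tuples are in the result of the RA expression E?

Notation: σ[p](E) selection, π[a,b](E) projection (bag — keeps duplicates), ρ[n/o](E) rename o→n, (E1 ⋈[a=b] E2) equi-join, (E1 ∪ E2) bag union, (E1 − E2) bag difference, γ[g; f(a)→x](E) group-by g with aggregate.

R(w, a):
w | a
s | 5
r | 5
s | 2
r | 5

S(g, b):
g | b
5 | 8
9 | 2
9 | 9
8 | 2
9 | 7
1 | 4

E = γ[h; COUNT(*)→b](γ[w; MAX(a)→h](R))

Per-node cardinality:
  R → 4
  γ[w; MAX(a)→h](R) → 2
  γ[h; COUNT(*)→b](γ[w; MAX(a)→h](R)) → 1

|E| = 1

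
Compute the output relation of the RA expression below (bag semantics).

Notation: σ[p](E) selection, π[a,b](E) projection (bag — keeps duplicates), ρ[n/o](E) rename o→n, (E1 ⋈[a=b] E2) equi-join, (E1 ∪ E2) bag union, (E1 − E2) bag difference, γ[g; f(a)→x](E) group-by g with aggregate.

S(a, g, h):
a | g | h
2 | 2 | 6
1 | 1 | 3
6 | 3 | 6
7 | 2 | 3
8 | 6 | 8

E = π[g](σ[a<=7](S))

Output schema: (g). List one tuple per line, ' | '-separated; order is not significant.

Stepwise |·|:
  S → 5
  σ[a<=7](S) → 4
  π[g](σ[a<=7](S)) → 4

== RESULT ==
g
1
2
2
3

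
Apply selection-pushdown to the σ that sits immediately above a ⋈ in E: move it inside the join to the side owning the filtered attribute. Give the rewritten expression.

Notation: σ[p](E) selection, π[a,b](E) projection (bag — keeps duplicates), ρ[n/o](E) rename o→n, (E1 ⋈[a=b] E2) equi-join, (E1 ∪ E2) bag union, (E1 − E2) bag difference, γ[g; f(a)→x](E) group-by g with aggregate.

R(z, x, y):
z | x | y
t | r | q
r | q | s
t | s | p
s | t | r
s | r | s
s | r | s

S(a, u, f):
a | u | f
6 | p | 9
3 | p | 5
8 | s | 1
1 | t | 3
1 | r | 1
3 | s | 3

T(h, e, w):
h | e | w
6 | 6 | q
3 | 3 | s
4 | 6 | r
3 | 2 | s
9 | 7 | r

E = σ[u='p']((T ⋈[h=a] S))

σ filters on u, owned by the right side.
E' = (T ⋈[h=a] σ[u='p'](S))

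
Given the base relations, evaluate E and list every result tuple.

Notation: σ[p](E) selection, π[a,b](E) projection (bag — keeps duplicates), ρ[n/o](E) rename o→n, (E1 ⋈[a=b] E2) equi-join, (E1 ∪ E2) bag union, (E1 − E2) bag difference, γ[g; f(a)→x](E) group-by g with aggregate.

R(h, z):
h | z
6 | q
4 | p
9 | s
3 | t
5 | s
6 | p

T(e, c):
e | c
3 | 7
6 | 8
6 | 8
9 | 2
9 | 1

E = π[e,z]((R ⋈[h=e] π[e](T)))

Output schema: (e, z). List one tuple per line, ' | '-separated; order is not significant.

Subexpression sizes:
  R → 6
  T → 5
  π[e](T) → 5
  (R ⋈[h=e] π[e](T)) → 7
  π[e,z]((R ⋈[h=e] π[e](T))) → 7

== RESULT ==
e | z
3 | t
6 | p
6 | p
6 | q
6 | q
9 | s
9 | s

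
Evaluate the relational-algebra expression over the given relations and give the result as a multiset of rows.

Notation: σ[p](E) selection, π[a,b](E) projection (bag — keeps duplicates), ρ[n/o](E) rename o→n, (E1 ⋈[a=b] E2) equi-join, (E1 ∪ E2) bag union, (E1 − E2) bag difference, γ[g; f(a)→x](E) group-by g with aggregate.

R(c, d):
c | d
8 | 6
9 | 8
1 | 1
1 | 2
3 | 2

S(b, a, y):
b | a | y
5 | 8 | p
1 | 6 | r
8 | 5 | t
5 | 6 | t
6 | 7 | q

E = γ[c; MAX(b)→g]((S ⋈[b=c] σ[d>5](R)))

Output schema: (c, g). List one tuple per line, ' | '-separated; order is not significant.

Row counts bottom-up:
  S → 5
  R → 5
  σ[d>5](R) → 2
  (S ⋈[b=c] σ[d>5](R)) → 1
  γ[c; MAX(b)→g]((S ⋈[b=c] σ[d>5](R))) → 1

== RESULT ==
c | g
8 | 8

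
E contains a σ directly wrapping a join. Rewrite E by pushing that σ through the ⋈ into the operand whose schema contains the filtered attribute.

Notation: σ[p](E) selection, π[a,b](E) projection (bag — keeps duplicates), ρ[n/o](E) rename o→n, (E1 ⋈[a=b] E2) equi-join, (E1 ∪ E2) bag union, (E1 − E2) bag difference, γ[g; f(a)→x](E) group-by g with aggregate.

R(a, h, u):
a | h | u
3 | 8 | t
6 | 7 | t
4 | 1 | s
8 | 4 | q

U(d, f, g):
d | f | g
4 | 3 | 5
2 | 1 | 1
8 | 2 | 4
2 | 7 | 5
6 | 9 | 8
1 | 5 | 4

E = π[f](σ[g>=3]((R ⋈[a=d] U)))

σ filters on g, owned by the right side.
E' = π[f]((R ⋈[a=d] σ[g>=3](U)))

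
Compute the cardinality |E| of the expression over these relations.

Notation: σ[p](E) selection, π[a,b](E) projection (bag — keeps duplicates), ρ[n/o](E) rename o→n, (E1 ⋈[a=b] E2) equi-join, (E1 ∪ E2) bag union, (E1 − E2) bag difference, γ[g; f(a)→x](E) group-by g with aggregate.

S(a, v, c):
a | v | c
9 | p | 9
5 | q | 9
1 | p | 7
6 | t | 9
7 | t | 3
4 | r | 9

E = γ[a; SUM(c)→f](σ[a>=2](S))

Stepwise |·|:
  S → 6
  σ[a>=2](S) → 5
  γ[a; SUM(c)→f](σ[a>=2](S)) → 5

|E| = 5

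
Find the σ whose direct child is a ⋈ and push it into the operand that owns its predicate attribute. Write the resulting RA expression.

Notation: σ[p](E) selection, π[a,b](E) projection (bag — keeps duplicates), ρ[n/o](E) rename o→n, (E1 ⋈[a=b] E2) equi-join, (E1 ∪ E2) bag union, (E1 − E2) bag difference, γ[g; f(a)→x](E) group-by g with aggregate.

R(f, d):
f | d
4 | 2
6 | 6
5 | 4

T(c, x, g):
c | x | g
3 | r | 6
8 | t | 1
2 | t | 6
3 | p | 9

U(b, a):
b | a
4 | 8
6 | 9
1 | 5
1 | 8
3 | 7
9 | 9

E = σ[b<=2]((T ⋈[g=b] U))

σ filters on b, owned by the right side.
E' = (T ⋈[g=b] σ[b<=2](U))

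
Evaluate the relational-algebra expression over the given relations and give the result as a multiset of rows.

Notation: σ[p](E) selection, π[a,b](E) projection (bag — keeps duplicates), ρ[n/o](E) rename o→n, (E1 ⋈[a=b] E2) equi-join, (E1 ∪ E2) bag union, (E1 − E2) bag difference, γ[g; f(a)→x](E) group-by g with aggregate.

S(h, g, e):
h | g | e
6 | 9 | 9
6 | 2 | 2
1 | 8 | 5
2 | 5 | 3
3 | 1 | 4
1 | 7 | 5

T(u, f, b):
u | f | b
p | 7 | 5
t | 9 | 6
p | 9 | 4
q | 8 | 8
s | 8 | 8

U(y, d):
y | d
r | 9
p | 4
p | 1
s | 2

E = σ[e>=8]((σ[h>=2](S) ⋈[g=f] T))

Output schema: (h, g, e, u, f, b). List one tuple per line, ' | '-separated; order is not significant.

Stepwise |·|:
  S → 6
  σ[h>=2](S) → 4
  T → 5
  (σ[h>=2](S) ⋈[g=f] T) → 2
  σ[e>=8]((σ[h>=2](S) ⋈[g=f] T)) → 2

== RESULT ==
h | g | e | u | f | b
6 | 9 | 9 | p | 9 | 4
6 | 9 | 9 | t | 9 | 6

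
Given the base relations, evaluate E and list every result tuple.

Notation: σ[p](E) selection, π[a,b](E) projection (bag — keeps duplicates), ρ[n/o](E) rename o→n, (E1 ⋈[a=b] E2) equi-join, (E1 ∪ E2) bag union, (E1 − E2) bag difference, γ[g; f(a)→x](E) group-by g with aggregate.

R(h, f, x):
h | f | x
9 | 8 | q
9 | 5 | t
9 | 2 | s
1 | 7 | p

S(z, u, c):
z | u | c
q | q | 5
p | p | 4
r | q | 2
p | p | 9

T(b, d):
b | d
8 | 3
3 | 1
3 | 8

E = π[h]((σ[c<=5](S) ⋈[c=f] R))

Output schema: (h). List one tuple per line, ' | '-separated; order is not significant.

Stepwise |·|:
  S → 4
  σ[c<=5](S) → 3
  R → 4
  (σ[c<=5](S) ⋈[c=f] R) → 2
  π[h]((σ[c<=5](S) ⋈[c=f] R)) → 2

== RESULT ==
h
9
9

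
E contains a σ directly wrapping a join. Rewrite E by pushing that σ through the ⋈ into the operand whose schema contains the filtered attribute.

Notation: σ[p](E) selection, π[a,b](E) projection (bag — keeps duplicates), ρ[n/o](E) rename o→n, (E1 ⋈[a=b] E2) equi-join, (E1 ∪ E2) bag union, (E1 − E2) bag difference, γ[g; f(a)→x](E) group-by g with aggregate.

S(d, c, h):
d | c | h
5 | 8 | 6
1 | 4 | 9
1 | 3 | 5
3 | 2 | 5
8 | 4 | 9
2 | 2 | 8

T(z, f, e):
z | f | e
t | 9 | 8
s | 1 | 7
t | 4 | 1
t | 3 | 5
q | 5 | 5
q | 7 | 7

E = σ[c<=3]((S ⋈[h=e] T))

σ filters on c, owned by the left side.
E' = (σ[c<=3](S) ⋈[h=e] T)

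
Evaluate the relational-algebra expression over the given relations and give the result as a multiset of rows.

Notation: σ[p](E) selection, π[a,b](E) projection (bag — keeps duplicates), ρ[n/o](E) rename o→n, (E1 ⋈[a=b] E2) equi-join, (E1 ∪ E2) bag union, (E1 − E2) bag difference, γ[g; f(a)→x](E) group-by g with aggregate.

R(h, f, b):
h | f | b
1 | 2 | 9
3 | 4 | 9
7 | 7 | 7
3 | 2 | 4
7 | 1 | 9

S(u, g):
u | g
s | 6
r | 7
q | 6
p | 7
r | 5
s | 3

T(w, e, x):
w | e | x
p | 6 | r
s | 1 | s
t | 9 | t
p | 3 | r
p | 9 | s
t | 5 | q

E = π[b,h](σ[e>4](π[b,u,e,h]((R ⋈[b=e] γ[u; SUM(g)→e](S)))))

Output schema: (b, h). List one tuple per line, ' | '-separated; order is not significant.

Subexpression sizes:
  R → 5
  S → 6
  γ[u; SUM(g)→e](S) → 4
  (R ⋈[b=e] γ[u; SUM(g)→e](S)) → 4
  π[b,u,e,h]((R ⋈[b=e] γ[u; SUM(g)→e](S))) → 4
  σ[e>4](π[b,u,e,h]((R ⋈[b=e] γ[u; SUM(g)→e](S)))) → 4
  π[b,h](σ[e>4](π[b,u,e,h]((R ⋈[b=e] γ[u; SUM(g)→e](S))))) → 4

== RESULT ==
b | h
7 | 7
9 | 1
9 | 3
9 | 7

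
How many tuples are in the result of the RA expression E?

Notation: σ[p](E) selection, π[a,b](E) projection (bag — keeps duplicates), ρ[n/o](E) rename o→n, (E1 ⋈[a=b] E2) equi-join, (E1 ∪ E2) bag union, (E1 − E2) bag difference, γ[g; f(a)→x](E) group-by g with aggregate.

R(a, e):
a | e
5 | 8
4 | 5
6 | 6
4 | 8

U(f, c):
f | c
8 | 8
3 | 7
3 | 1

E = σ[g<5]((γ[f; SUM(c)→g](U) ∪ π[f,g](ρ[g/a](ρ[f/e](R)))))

Subexpression sizes:
  U → 3
  γ[f; SUM(c)→g](U) → 2
  R → 4
  ρ[f/e](R) → 4
  ρ[g/a](ρ[f/e](R)) → 4
  π[f,g](ρ[g/a](ρ[f/e](R))) → 4
  (γ[f; SUM(c)→g](U) ∪ π[f,g](ρ[g/a](ρ[f/e](R)))) → 6
  σ[g<5]((γ[f; SUM(c)→g](U) ∪ π[f,g](ρ[g/a](ρ[f/e](R))))) → 2

|E| = 2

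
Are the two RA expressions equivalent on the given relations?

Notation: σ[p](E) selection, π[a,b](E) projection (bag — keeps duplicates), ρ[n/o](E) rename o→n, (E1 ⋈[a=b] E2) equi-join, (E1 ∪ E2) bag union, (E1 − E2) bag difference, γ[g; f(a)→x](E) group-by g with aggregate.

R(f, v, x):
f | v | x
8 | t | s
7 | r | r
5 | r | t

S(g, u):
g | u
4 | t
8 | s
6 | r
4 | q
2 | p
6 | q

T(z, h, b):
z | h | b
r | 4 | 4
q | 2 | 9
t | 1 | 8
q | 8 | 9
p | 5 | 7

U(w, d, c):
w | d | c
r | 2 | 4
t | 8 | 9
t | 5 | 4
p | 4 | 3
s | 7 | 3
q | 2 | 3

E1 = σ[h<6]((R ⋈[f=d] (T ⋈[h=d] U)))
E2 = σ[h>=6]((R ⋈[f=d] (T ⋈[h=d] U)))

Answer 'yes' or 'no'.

E1 per-node cardinality:
  R → 3
  T → 5
  U → 6
  (T ⋈[h=d] U) → 5
  (R ⋈[f=d] (T ⋈[h=d] U)) → 2
  σ[h<6]((R ⋈[f=d] (T ⋈[h=d] U))) → 1
E2 per-node cardinality:
  R → 3
  T → 5
  U → 6
  (T ⋈[h=d] U) → 5
  (R ⋈[f=d] (T ⋈[h=d] U)) → 2
  σ[h>=6]((R ⋈[f=d] (T ⋈[h=d] U))) → 1

E1 result:
f | v | x | z | h | b | w | d | c
5 | r | t | p | 5 | 7 | t | 5 | 4
E2 result:
f | v | x | z | h | b | w | d | c
8 | t | s | q | 8 | 9 | t | 8 | 9
Witness: (8, 't', 's', 'q', 8, 9, 't', 8, 9) appears 0× in E1 but 1× in E2.

no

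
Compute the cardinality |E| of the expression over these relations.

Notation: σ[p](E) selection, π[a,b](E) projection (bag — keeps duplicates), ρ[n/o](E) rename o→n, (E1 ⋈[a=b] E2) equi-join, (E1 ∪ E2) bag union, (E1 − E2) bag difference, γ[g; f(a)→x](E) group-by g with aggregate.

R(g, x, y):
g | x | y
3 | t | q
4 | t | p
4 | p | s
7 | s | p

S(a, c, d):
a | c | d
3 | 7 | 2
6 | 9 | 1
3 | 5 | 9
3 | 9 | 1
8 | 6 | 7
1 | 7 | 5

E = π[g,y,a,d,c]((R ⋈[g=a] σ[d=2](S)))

Subexpression sizes:
  R → 4
  S → 6
  σ[d=2](S) → 1
  (R ⋈[g=a] σ[d=2](S)) → 1
  π[g,y,a,d,c]((R ⋈[g=a] σ[d=2](S))) → 1

|E| = 1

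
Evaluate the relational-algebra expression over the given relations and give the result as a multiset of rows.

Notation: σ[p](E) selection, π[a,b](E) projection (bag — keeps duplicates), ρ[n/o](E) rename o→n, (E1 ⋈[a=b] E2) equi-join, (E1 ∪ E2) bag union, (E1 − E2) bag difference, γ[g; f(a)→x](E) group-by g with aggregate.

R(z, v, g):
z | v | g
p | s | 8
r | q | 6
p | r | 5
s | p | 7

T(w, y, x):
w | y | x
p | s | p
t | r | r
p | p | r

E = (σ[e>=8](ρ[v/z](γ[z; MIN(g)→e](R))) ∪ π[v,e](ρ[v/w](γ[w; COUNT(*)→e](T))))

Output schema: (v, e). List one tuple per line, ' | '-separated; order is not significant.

Subexpression sizes:
  R → 4
  γ[z; MIN(g)→e](R) → 3
  ρ[v/z](γ[z; MIN(g)→e](R)) → 3
  σ[e>=8](ρ[v/z](γ[z; MIN(g)→e](R))) → 0
  T → 3
  γ[w; COUNT(*)→e](T) → 2
  ρ[v/w](γ[w; COUNT(*)→e](T)) → 2
  π[v,e](ρ[v/w](γ[w; COUNT(*)→e](T))) → 2
  (σ[e>=8](ρ[v/z](γ[z; MIN(g)→e](R))) ∪ π[v,e](ρ[v/w](γ[w; COUNT(*)→e](T)))) → 2

== RESULT ==
v | e
p | 2
t | 1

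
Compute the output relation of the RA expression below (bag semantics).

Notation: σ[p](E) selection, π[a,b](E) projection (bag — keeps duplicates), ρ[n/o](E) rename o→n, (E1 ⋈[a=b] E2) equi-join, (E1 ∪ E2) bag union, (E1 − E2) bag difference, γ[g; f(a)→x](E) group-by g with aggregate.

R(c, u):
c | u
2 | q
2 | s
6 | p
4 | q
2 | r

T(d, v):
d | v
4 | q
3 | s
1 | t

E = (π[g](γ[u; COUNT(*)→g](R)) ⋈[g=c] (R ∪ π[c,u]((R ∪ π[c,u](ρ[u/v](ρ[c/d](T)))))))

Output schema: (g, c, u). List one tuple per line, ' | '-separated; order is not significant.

Stepwise |·|:
  R → 5
  γ[u; COUNT(*)→g](R) → 4
  π[g](γ[u; COUNT(*)→g](R)) → 4
  R → 5
  R → 5
  T → 3
  ρ[c/d](T) → 3
  ρ[u/v](ρ[c/d](T)) → 3
  π[c,u](ρ[u/v](ρ[c/d](T))) → 3
  (R ∪ π[c,u](ρ[u/v](ρ[c/d](T)))) → 8
  π[c,u]((R ∪ π[c,u](ρ[u/v](ρ[c/d](T))))) → 8
  (R ∪ π[c,u]((R ∪ π[c,u](ρ[u/v](ρ[c/d](T)))))) → 13
  (π[g](γ[u; COUNT(*)→g](R)) ⋈[g=c] (R ∪ π[c,u]((R ∪ π[c,u](ρ[u/v](ρ[c/d](T))))))) → 9

== RESULT ==
g | c | u
1 | 1 | t
1 | 1 | t
1 | 1 | t
2 | 2 | q
2 | 2 | q
2 | 2 | r
2 | 2 | r
2 | 2 | s
2 | 2 | s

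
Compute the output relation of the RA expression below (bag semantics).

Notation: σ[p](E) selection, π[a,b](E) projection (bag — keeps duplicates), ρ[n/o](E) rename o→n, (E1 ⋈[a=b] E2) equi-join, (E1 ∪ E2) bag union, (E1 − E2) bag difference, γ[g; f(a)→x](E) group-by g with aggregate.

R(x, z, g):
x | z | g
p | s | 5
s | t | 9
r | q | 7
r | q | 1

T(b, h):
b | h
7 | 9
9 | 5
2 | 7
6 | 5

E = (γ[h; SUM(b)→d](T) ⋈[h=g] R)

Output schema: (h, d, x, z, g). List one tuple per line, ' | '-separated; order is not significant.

Row counts bottom-up:
  T → 4
  γ[h; SUM(b)→d](T) → 3
  R → 4
  (γ[h; SUM(b)→d](T) ⋈[h=g] R) → 3

== RESULT ==
h | d | x | z | g
5 | 15 | p | s | 5
7 | 2 | r | q | 7
9 | 7 | s | t | 9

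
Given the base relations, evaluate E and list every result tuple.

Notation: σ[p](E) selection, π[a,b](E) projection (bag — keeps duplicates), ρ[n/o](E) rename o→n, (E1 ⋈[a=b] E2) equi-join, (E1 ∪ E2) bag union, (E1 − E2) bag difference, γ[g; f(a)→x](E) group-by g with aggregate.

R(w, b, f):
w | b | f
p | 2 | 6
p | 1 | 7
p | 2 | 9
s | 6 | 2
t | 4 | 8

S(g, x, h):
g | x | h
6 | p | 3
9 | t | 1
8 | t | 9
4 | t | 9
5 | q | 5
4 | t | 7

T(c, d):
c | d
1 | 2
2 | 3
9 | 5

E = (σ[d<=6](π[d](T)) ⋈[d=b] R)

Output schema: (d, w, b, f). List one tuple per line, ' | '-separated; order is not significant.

Subexpression sizes:
  T → 3
  π[d](T) → 3
  σ[d<=6](π[d](T)) → 3
  R → 5
  (σ[d<=6](π[d](T)) ⋈[d=b] R) → 2

== RESULT ==
d | w | b | f
2 | p | 2 | 6
2 | p | 2 | 9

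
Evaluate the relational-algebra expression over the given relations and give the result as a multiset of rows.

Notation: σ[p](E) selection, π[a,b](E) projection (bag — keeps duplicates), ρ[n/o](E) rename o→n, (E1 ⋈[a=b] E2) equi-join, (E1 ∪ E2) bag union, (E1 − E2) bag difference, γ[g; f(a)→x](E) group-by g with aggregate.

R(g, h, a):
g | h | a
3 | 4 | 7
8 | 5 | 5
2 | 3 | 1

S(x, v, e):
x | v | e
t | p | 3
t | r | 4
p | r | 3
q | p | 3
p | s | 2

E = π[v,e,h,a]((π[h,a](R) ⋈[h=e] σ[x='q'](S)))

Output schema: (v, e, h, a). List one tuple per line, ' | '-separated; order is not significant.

Subexpression sizes:
  R → 3
  π[h,a](R) → 3
  S → 5
  σ[x='q'](S) → 1
  (π[h,a](R) ⋈[h=e] σ[x='q'](S)) → 1
  π[v,e,h,a]((π[h,a](R) ⋈[h=e] σ[x='q'](S))) → 1

== RESULT ==
v | e | h | a
p | 3 | 3 | 1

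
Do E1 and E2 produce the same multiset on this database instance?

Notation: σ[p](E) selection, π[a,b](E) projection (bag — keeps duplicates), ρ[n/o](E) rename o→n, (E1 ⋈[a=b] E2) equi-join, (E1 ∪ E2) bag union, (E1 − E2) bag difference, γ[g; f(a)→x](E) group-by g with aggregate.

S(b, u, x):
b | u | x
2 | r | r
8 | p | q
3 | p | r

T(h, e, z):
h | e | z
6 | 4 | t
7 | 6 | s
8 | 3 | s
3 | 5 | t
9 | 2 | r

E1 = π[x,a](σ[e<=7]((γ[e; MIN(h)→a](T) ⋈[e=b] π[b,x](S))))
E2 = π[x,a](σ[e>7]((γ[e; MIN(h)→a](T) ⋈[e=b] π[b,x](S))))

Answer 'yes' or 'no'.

E1 row counts bottom-up:
  T → 5
  γ[e; MIN(h)→a](T) → 5
  S → 3
  π[b,x](S) → 3
  (γ[e; MIN(h)→a](T) ⋈[e=b] π[b,x](S)) → 2
  σ[e<=7]((γ[e; MIN(h)→a](T) ⋈[e=b] π[b,x](S))) → 2
  π[x,a](σ[e<=7]((γ[e; MIN(h)→a](T) ⋈[e=b] π[b,x](S)))) → 2
E2 row counts bottom-up:
  T → 5
  γ[e; MIN(h)→a](T) → 5
  S → 3
  π[b,x](S) → 3
  (γ[e; MIN(h)→a](T) ⋈[e=b] π[b,x](S)) → 2
  σ[e>7]((γ[e; MIN(h)→a](T) ⋈[e=b] π[b,x](S))) → 0
  π[x,a](σ[e>7]((γ[e; MIN(h)→a](T) ⋈[e=b] π[b,x](S)))) → 0

E1 result:
x | a
r | 8
r | 9
E2 result:
x | a
(0 rows)
Witness: ('r', 8) appears 1× in E1 but 0× in E2.

no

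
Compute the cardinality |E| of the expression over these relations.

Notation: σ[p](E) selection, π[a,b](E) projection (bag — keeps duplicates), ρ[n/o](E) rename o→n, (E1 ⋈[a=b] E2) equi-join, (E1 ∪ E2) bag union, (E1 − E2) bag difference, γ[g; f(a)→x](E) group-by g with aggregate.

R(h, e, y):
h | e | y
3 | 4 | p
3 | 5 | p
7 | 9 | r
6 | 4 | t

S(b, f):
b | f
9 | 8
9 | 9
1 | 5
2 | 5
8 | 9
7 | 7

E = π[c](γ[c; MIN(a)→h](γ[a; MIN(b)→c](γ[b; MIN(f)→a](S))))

Subexpression sizes:
  S → 6
  γ[b; MIN(f)→a](S) → 5
  γ[a; MIN(b)→c](γ[b; MIN(f)→a](S)) → 4
  γ[c; MIN(a)→h](γ[a; MIN(b)→c](γ[b; MIN(f)→a](S))) → 4
  π[c](γ[c; MIN(a)→h](γ[a; MIN(b)→c](γ[b; MIN(f)→a](S)))) → 4

|E| = 4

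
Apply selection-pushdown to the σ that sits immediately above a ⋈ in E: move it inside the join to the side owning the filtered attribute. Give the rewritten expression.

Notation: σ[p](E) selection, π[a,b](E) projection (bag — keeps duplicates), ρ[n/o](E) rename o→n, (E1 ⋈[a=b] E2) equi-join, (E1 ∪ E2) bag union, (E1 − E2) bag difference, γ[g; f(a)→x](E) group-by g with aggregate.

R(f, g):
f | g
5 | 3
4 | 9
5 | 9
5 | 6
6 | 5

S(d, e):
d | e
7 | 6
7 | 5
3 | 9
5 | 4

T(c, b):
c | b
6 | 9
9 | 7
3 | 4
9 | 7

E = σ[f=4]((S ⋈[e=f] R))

σ filters on f, owned by the right side.
E' = (S ⋈[e=f] σ[f=4](R))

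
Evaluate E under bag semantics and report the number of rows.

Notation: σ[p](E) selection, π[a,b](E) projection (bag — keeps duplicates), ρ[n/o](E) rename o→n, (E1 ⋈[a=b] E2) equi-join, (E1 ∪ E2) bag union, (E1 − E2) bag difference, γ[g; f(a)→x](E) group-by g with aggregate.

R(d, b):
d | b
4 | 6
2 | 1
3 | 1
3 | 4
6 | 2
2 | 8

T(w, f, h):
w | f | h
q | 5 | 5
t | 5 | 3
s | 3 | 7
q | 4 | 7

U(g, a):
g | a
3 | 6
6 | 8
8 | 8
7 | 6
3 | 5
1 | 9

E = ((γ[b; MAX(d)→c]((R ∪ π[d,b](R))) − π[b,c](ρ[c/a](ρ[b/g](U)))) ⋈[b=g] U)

Stepwise |·|:
  R → 6
  R → 6
  π[d,b](R) → 6
  (R ∪ π[d,b](R)) → 12
  γ[b; MAX(d)→c]((R ∪ π[d,b](R))) → 5
  U → 6
  ρ[b/g](U) → 6
  ρ[c/a](ρ[b/g](U)) → 6
  π[b,c](ρ[c/a](ρ[b/g](U))) → 6
  (γ[b; MAX(d)→c]((R ∪ π[d,b](R))) − π[b,c](ρ[c/a](ρ[b/g](U)))) → 5
  U → 6
  ((γ[b; MAX(d)→c]((R ∪ π[d,b](R))) − π[b,c](ρ[c/a](ρ[b/g](U)))) ⋈[b=g] U) → 3

|E| = 3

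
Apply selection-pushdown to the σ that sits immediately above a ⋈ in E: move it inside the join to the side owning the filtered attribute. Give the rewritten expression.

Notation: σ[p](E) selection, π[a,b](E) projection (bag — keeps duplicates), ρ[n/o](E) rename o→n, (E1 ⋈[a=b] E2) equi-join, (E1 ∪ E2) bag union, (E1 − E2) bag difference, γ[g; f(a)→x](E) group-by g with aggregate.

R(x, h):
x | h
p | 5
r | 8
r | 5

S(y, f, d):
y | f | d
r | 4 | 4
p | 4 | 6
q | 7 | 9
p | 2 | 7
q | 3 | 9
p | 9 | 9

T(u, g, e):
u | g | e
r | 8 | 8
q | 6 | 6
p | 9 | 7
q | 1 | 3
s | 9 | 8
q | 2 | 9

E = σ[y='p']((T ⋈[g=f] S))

σ filters on y, owned by the right side.
E' = (T ⋈[g=f] σ[y='p'](S))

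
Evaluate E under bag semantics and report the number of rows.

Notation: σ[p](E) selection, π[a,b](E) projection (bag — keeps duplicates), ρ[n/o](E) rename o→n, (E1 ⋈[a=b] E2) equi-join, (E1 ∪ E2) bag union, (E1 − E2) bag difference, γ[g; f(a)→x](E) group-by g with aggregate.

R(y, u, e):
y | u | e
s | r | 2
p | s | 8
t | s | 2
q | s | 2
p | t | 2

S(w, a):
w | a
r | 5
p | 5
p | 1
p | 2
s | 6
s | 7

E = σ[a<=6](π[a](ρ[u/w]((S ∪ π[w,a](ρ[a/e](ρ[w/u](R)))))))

Subexpression sizes:
  S → 6
  R → 5
  ρ[w/u](R) → 5
  ρ[a/e](ρ[w/u](R)) → 5
  π[w,a](ρ[a/e](ρ[w/u](R))) → 5
  (S ∪ π[w,a](ρ[a/e](ρ[w/u](R)))) → 11
  ρ[u/w]((S ∪ π[w,a](ρ[a/e](ρ[w/u](R))))) → 11
  π[a](ρ[u/w]((S ∪ π[w,a](ρ[a/e](ρ[w/u](R)))))) → 11
  σ[a<=6](π[a](ρ[u/w]((S ∪ π[w,a](ρ[a/e](ρ[w/u](R))))))) → 9

|E| = 9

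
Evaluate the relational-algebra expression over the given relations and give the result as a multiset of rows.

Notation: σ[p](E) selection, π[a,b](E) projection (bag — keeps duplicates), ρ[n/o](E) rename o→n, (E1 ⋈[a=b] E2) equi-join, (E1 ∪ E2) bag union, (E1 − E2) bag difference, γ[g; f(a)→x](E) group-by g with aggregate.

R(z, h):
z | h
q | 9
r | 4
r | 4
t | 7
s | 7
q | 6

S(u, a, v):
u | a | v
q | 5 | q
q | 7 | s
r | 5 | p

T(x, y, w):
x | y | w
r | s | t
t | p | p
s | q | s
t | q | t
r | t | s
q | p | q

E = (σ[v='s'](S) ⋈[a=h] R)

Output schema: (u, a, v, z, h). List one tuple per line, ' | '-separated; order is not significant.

Stepwise |·|:
  S → 3
  σ[v='s'](S) → 1
  R → 6
  (σ[v='s'](S) ⋈[a=h] R) → 2

== RESULT ==
u | a | v | z | h
q | 7 | s | s | 7
q | 7 | s | t | 7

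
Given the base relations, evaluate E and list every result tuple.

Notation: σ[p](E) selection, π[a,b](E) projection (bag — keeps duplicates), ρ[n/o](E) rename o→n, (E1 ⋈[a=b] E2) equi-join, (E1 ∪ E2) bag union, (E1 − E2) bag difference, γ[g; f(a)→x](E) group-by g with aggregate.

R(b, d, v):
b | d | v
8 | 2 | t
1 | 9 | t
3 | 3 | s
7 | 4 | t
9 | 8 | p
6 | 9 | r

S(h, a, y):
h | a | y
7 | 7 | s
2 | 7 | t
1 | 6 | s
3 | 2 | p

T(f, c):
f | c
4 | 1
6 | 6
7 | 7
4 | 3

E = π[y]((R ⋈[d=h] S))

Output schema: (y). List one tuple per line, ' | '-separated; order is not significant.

Stepwise |·|:
  R → 6
  S → 4
  (R ⋈[d=h] S) → 2
  π[y]((R ⋈[d=h] S)) → 2

== RESULT ==
y
p
t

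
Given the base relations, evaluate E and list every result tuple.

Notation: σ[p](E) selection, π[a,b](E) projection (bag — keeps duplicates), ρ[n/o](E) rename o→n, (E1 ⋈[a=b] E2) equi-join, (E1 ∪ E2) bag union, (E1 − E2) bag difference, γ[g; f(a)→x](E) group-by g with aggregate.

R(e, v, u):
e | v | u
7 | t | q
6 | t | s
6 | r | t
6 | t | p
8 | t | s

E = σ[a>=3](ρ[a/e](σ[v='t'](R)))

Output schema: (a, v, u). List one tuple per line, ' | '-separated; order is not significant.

Row counts bottom-up:
  R → 5
  σ[v='t'](R) → 4
  ρ[a/e](σ[v='t'](R)) → 4
  σ[a>=3](ρ[a/e](σ[v='t'](R))) → 4

== RESULT ==
a | v | u
6 | t | p
6 | t | s
7 | t | q
8 | t | s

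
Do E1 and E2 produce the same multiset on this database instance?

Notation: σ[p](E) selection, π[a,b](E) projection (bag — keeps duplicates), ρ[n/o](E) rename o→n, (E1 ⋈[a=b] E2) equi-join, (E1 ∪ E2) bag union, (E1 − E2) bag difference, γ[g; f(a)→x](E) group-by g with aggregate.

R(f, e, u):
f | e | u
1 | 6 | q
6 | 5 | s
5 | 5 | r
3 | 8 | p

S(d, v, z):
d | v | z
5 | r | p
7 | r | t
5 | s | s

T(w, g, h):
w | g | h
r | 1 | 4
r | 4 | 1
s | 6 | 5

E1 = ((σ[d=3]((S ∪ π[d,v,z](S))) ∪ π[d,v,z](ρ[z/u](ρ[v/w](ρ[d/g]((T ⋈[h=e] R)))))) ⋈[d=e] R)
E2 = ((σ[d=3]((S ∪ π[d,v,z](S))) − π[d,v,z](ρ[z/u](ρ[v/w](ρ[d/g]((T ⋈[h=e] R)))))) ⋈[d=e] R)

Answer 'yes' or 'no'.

E1 stepwise |·|:
  S → 3
  S → 3
  π[d,v,z](S) → 3
  (S ∪ π[d,v,z](S)) → 6
  σ[d=3]((S ∪ π[d,v,z](S))) → 0
  T → 3
  R → 4
  (T ⋈[h=e] R) → 2
  ρ[d/g]((T ⋈[h=e] R)) → 2
  ρ[v/w](ρ[d/g]((T ⋈[h=e] R))) → 2
  ρ[z/u](ρ[v/w](ρ[d/g]((T ⋈[h=e] R)))) → 2
  π[d,v,z](ρ[z/u](ρ[v/w](ρ[d/g]((T ⋈[h=e] R))))) → 2
  (σ[d=3]((S ∪ π[d,v,z](S))) ∪ π[d,v,z](ρ[z/u](ρ[v/w](ρ[d/g]((T ⋈[h=e] R)))))) → 2
  R → 4
  ((σ[d=3]((S ∪ π[d,v,z](S))) ∪ π[d,v,z](ρ[z/u](ρ[v/w](ρ[d/g]((T ⋈[h=e] R)))))) ⋈[d=e] R) → 2
E2 stepwise |·|:
  S → 3
  S → 3
  π[d,v,z](S) → 3
  (S ∪ π[d,v,z](S)) → 6
  σ[d=3]((S ∪ π[d,v,z](S))) → 0
  T → 3
  R → 4
  (T ⋈[h=e] R) → 2
  ρ[d/g]((T ⋈[h=e] R)) → 2
  ρ[v/w](ρ[d/g]((T ⋈[h=e] R))) → 2
  ρ[z/u](ρ[v/w](ρ[d/g]((T ⋈[h=e] R)))) → 2
  π[d,v,z](ρ[z/u](ρ[v/w](ρ[d/g]((T ⋈[h=e] R))))) → 2
  (σ[d=3]((S ∪ π[d,v,z](S))) − π[d,v,z](ρ[z/u](ρ[v/w](ρ[d/g]((T ⋈[h=e] R)))))) → 0
  R → 4
  ((σ[d=3]((S ∪ π[d,v,z](S))) − π[d,v,z](ρ[z/u](ρ[v/w](ρ[d/g]((T ⋈[h=e] R)))))) ⋈[d=e] R) → 0

E1 result:
d | v | z | f | e | u
6 | s | r | 1 | 6 | q
6 | s | s | 1 | 6 | q
E2 result:
d | v | z | f | e | u
(0 rows)
Witness: (6, 's', 's', 1, 6, 'q') appears 1× in E1 but 0× in E2.

no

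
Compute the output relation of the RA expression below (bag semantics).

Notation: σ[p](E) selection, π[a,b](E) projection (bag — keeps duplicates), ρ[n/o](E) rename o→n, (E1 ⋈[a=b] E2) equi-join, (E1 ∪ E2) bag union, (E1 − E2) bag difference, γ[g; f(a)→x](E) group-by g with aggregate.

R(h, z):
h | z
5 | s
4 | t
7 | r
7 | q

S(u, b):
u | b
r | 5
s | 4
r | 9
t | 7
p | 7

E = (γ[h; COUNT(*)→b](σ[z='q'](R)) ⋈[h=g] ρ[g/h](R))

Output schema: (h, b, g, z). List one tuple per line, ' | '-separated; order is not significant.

Per-node cardinality:
  R → 4
  σ[z='q'](R) → 1
  γ[h; COUNT(*)→b](σ[z='q'](R)) → 1
  R → 4
  ρ[g/h](R) → 4
  (γ[h; COUNT(*)→b](σ[z='q'](R)) ⋈[h=g] ρ[g/h](R)) → 2

== RESULT ==
h | b | g | z
7 | 1 | 7 | q
7 | 1 | 7 | r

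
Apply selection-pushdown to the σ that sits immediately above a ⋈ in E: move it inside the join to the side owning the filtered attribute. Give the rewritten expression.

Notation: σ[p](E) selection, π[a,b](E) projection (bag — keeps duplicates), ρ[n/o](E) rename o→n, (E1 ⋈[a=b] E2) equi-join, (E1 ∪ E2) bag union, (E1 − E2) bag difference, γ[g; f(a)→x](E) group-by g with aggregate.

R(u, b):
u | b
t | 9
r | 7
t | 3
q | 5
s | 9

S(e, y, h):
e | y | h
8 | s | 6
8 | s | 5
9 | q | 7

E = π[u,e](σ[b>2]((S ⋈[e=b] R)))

σ filters on b, owned by the right side.
E' = π[u,e]((S ⋈[e=b] σ[b>2](R)))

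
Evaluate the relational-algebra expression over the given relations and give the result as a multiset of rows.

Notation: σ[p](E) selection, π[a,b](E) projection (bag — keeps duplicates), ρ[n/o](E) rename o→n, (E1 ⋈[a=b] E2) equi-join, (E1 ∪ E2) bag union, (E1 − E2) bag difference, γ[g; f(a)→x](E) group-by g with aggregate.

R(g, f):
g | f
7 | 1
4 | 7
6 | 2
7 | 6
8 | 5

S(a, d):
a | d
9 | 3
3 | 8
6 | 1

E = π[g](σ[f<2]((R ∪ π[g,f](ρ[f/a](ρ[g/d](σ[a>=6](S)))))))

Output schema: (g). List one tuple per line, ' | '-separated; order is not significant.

Stepwise |·|:
  R → 5
  S → 3
  σ[a>=6](S) → 2
  ρ[g/d](σ[a>=6](S)) → 2
  ρ[f/a](ρ[g/d](σ[a>=6](S))) → 2
  π[g,f](ρ[f/a](ρ[g/d](σ[a>=6](S)))) → 2
  (R ∪ π[g,f](ρ[f/a](ρ[g/d](σ[a>=6](S))))) → 7
  σ[f<2]((R ∪ π[g,f](ρ[f/a](ρ[g/d](σ[a>=6](S)))))) → 1
  π[g](σ[f<2]((R ∪ π[g,f](ρ[f/a](ρ[g/d](σ[a>=6](S))))))) → 1

== RESULT ==
g
7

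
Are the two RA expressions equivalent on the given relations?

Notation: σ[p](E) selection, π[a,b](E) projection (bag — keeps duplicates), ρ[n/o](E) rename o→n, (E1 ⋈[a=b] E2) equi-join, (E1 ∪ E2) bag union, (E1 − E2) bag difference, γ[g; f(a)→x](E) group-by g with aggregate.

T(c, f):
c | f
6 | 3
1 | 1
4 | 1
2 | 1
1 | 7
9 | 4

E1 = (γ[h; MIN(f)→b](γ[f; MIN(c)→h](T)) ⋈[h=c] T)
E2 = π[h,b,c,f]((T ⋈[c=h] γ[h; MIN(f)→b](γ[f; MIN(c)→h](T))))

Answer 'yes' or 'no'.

E1 subexpression sizes:
  T → 6
  γ[f; MIN(c)→h](T) → 4
  γ[h; MIN(f)→b](γ[f; MIN(c)→h](T)) → 3
  T → 6
  (γ[h; MIN(f)→b](γ[f; MIN(c)→h](T)) ⋈[h=c] T) → 4
E2 subexpression sizes:
  T → 6
  T → 6
  γ[f; MIN(c)→h](T) → 4
  γ[h; MIN(f)→b](γ[f; MIN(c)→h](T)) → 3
  (T ⋈[c=h] γ[h; MIN(f)→b](γ[f; MIN(c)→h](T))) → 4
  π[h,b,c,f]((T ⋈[c=h] γ[h; MIN(f)→b](γ[f; MIN(c)→h](T)))) → 4

E1 and E2 produce the same multiset:
h | b | c | f
1 | 1 | 1 | 1
1 | 1 | 1 | 7
6 | 3 | 6 | 3
9 | 4 | 9 | 4

yes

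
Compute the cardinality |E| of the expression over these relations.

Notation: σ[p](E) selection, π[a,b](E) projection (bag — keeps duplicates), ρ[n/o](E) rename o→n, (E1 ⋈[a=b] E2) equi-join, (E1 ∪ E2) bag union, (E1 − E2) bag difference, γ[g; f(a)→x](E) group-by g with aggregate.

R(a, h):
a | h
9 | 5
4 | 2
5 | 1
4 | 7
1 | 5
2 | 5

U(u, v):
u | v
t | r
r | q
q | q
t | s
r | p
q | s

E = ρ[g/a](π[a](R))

Row counts bottom-up:
  R → 6
  π[a](R) → 6
  ρ[g/a](π[a](R)) → 6

|E| = 6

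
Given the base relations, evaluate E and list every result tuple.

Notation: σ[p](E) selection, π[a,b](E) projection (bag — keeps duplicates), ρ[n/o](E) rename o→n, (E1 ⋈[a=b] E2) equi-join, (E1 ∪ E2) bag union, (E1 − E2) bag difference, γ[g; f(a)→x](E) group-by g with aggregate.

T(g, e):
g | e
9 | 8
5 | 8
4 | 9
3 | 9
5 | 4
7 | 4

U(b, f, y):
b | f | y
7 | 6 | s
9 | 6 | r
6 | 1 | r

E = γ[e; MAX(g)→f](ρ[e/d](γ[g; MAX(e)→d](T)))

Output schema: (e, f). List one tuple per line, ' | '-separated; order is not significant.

Per-node cardinality:
  T → 6
  γ[g; MAX(e)→d](T) → 5
  ρ[e/d](γ[g; MAX(e)→d](T)) → 5
  γ[e; MAX(g)→f](ρ[e/d](γ[g; MAX(e)→d](T))) → 3

== RESULT ==
e | f
4 | 7
8 | 9
9 | 4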